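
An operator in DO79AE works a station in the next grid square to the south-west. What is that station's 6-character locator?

Longitude subsquare a = 0; −1 → -1, wraps to 23 = x, carry into square.
Longitude square 7; −1 → 6.
Latitude subsquare e = 4; −1 → 3 = d.

DO69xd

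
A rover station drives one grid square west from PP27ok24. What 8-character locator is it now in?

Longitude extended square 2; −1 → 1.
The latitude characters are unchanged.

PP27ok14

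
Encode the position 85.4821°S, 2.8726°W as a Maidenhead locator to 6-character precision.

Shift to the Maidenhead origin (180°W, 90°S): lon 177.1274, lat 4.5179.
Field: 177.1274/20 → 8 → I, 4.5179/10 → 0 → A; chars IA.
Square: 17.1274/2 → 8, 4.5179/1 → 4; chars 84.
Subsquare: 1.1274/0.0833333 → 13 → n, 0.5179/0.0416667 → 12 → m; chars nm.

IA84nm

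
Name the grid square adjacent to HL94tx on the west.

Longitude subsquare t = 19; −1 → 18 = s.
The latitude characters are unchanged.

HL94sx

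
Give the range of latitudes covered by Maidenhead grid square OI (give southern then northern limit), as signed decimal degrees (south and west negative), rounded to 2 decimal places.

Field O=14, I=8: +14·20° lon, +8·10° lat → SW at lon 100°, lat -10°.
Cell spans 20° lon × 10° lat.
south -10.00, north 0.00.

-10.00, 0.00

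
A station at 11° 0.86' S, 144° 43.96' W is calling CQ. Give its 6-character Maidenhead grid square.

Shift to the Maidenhead origin (180°W, 90°S): lon 35.2673, lat 78.9857.
Field (20°×10°, letters A–R): lon ⌊35.2673/20⌋ = 1 → B; lat ⌊78.9857/10⌋ = 7 → H.
Square (2°×1°, digits 0–9): lon ⌊15.2673/2⌋ = 7; lat ⌊8.9857/1⌋ = 8.
Subsquare (5′×2.5′, letters a–x): lon ⌊1.2673/0.0833333⌋ = 15 → p; lat ⌊0.9857/0.0416667⌋ = 23 → x.

BH78px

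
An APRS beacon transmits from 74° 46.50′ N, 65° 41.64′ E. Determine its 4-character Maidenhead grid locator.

Offset from 180°W / 90°S: lon 245.69°, lat 164.78°.
Field: lon ⌊245.69/20⌋ = 12 → M; lat ⌊164.78/10⌋ = 16 → Q.
Square: lon ⌊5.69/2⌋ = 2; lat ⌊4.78/1⌋ = 4.

MQ24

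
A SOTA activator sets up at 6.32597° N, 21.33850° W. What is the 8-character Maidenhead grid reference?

HJ96hh98

Shift to the Maidenhead origin (180°W, 90°S): lon 158.66150, lat 96.32597.
Field: 158.66150/20 → 7 → H, 96.32597/10 → 9 → J; chars HJ.
Square: 18.66150/2 → 9, 6.32597/1 → 6; chars 96.
Subsquare: 0.66150/0.0833333 → 7 → h, 0.32597/0.0416667 → 7 → h; chars hh.
Extended square: 0.07817/0.00833333 → 9, 0.03430/0.00416667 → 8; chars 98.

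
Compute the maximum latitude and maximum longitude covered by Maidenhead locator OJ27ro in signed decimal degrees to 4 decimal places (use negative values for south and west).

Field O=14, J=9: +14·20° lon, +9·10° lat → SW at lon 100°, lat 0°.
Square 2, 7: +2·2° lon, +7·1° lat → SW at lon 104°, lat 7°.
Subsquare r=17, o=14: +17·0.0833333° lon, +14·0.0416667° lat → SW at lon 105.417°, lat 7.58333°.
Cell spans 0.0833333° lon × 0.0416667° lat. NE corner is SW corner plus one full cell.
latitude 7.6250, longitude 105.5000.

7.6250, 105.5000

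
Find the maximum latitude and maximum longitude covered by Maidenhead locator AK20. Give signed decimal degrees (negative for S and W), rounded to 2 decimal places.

Field A=0, K=10: +0·20° lon, +10·10° lat → SW at lon -180°, lat 10°.
Square 2, 0: +2·2° lon, +0·1° lat → SW at lon -176°, lat 10°.
Cell spans 2° lon × 1° lat. NE corner is SW corner plus one full cell.
latitude 11.00, longitude -174.00.

11.00, -174.00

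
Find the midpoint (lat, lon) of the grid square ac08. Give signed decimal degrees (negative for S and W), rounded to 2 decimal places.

Field A=0, C=2: +0·20° lon, +2·10° lat → SW at lon -180°, lat -70°.
Square 0, 8: +0·2° lon, +8·1° lat → SW at lon -180°, lat -62°.
Cell spans 2° lon × 1° lat. Centre is SW corner plus half of each.
latitude -61.50, longitude -179.00.

-61.50, -179.00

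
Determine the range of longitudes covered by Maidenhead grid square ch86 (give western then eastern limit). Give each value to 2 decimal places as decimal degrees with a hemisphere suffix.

124.00° W, 122.00° W

Field C=2, H=7: +2·20° lon, +7·10° lat → SW at lon -140°, lat -20°.
Square 8, 6: +8·2° lon, +6·1° lat → SW at lon -124°, lat -14°.
Cell spans 2° lon × 1° lat.
west 124.00° W, east 122.00° W.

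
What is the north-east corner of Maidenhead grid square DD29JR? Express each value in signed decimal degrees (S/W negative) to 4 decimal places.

Field D=3, D=3: +3·20° lon, +3·10° lat → SW at lon -120°, lat -60°.
Square 2, 9: +2·2° lon, +9·1° lat → SW at lon -116°, lat -51°.
Subsquare j=9, r=17: +9·0.0833333° lon, +17·0.0416667° lat → SW at lon -115.25°, lat -50.2917°.
Cell spans 0.0833333° lon × 0.0416667° lat. NE corner is SW corner plus one full cell.
latitude -50.2500, longitude -115.1667.

-50.2500, -115.1667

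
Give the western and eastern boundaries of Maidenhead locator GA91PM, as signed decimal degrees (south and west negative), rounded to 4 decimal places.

-40.7500, -40.6667

Field G=6, A=0: +6·20° lon, +0·10° lat → SW at lon -60°, lat -90°.
Square 9, 1: +9·2° lon, +1·1° lat → SW at lon -42°, lat -89°.
Subsquare p=15, m=12: +15·0.0833333° lon, +12·0.0416667° lat → SW at lon -40.75°, lat -88.5°.
Cell spans 0.0833333° lon × 0.0416667° lat.
west -40.7500, east -40.6667.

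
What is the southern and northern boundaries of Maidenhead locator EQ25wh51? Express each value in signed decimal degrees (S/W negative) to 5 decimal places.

Field E=4, Q=16: +4·20° lon, +16·10° lat → SW at lon -100°, lat 70°.
Square 2, 5: +2·2° lon, +5·1° lat → SW at lon -96°, lat 75°.
Subsquare w=22, h=7: +22·0.0833333° lon, +7·0.0416667° lat → SW at lon -94.1667°, lat 75.2917°.
Extended square 5, 1: +5·0.00833333° lon, +1·0.00416667° lat → SW at lon -94.125°, lat 75.2958°.
Cell spans 0.00833333° lon × 0.00416667° lat.
south 75.29583, north 75.30000.

75.29583, 75.30000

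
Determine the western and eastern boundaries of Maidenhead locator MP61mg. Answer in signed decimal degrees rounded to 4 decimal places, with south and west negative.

Field M=12, P=15: +12·20° lon, +15·10° lat → SW at lon 60°, lat 60°.
Square 6, 1: +6·2° lon, +1·1° lat → SW at lon 72°, lat 61°.
Subsquare m=12, g=6: +12·0.0833333° lon, +6·0.0416667° lat → SW at lon 73°, lat 61.25°.
Cell spans 0.0833333° lon × 0.0416667° lat.
west 73.0000, east 73.0833.

73.0000, 73.0833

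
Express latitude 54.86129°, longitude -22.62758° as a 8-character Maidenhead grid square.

Add 180° to longitude and 90° to latitude: 157.37242, 144.86129.
Field (20°×10°, letters A–R): lon ⌊157.37242/20⌋ = 7 → H; lat ⌊144.86129/10⌋ = 14 → O.
Square (2°×1°, digits 0–9): lon ⌊17.37242/2⌋ = 8; lat ⌊4.86129/1⌋ = 4.
Subsquare (5′×2.5′, letters a–x): lon ⌊1.37242/0.0833333⌋ = 16 → q; lat ⌊0.86129/0.0416667⌋ = 20 → u.
Extended square (30″×15″, digits 0–9): lon ⌊0.03909/0.00833333⌋ = 4; lat ⌊0.02796/0.00416667⌋ = 6.

HO84qu46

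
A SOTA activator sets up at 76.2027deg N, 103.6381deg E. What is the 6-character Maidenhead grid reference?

OQ16te

Shift to the Maidenhead origin (180°W, 90°S): lon 283.6381, lat 166.2027.
Field: lon ⌊283.6381/20⌋ = 14 → O; lat ⌊166.2027/10⌋ = 16 → Q.
Square: lon ⌊3.6381/2⌋ = 1; lat ⌊6.2027/1⌋ = 6.
Subsquare: lon ⌊1.6381/0.0833333⌋ = 19 → t; lat ⌊0.2027/0.0416667⌋ = 4 → e.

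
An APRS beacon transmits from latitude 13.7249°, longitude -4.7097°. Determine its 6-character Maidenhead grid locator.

Shift to the Maidenhead origin (180°W, 90°S): lon 175.2903, lat 103.7249.
Field: lon ⌊175.2903/20⌋ = 8 → I; lat ⌊103.7249/10⌋ = 10 → K.
Square: lon ⌊15.2903/2⌋ = 7; lat ⌊3.7249/1⌋ = 3.
Subsquare: lon ⌊1.2903/0.0833333⌋ = 15 → p; lat ⌊0.7249/0.0416667⌋ = 17 → r.

IK73pr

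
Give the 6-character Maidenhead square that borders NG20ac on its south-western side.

NG10xb

Longitude subsquare a = 0; −1 → -1, wraps to 23 = x, carry into square.
Longitude square 2; −1 → 1.
Latitude subsquare c = 2; −1 → 1 = b.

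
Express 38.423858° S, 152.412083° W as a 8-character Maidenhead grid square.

BF31tn08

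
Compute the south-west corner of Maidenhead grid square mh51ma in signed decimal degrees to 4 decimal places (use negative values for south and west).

Field M=12, H=7: +12·20° lon, +7·10° lat → SW at lon 60°, lat -20°.
Square 5, 1: +5·2° lon, +1·1° lat → SW at lon 70°, lat -19°.
Subsquare m=12, a=0: +12·0.0833333° lon, +0·0.0416667° lat → SW at lon 71°, lat -19°.
latitude -19.0000, longitude 71.0000.

-19.0000, 71.0000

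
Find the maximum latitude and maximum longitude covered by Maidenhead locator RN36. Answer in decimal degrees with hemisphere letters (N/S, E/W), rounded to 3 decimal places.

47.000° N, 168.000° E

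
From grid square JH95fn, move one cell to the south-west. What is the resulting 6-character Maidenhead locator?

JH95em

Longitude subsquare f = 5; −1 → 4 = e.
Latitude subsquare n = 13; −1 → 12 = m.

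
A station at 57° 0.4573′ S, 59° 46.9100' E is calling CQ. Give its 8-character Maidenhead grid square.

Add 180° to longitude and 90° to latitude: 239.78183, 32.99238.
Field: 239.78183/20 → 11 → L, 32.99238/10 → 3 → D; chars LD.
Square: 19.78183/2 → 9, 2.99238/1 → 2; chars 92.
Subsquare: 1.78183/0.0833333 → 21 → v, 0.99238/0.0416667 → 23 → x; chars vx.
Extended square: 0.03183/0.00833333 → 3, 0.03405/0.00416667 → 8; chars 38.

LD92vx38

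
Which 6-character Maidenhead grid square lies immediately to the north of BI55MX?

Latitude subsquare x = 23; +1 → 24, wraps to 0 = a, carry into square.
Latitude square 5; +1 → 6.
The longitude characters are unchanged.

BI56ma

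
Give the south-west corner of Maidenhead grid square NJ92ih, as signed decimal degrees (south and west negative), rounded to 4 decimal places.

2.2917, 98.6667

Field N=13, J=9: +13·20° lon, +9·10° lat → SW at lon 80°, lat 0°.
Square 9, 2: +9·2° lon, +2·1° lat → SW at lon 98°, lat 2°.
Subsquare i=8, h=7: +8·0.0833333° lon, +7·0.0416667° lat → SW at lon 98.6667°, lat 2.29167°.
latitude 2.2917, longitude 98.6667.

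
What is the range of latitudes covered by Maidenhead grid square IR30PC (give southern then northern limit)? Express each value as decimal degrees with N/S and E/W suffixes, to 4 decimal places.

80.0833° N, 80.1250° N

Field I=8, R=17: +8·20° lon, +17·10° lat → SW at lon -20°, lat 80°.
Square 3, 0: +3·2° lon, +0·1° lat → SW at lon -14°, lat 80°.
Subsquare p=15, c=2: +15·0.0833333° lon, +2·0.0416667° lat → SW at lon -12.75°, lat 80.0833°.
Cell spans 0.0833333° lon × 0.0416667° lat.
south 80.0833° N, north 80.1250° N.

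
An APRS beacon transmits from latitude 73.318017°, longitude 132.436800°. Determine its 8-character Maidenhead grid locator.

Shift to the Maidenhead origin (180°W, 90°S): lon 312.43680, lat 163.31802.
Field: lon ⌊312.43680/20⌋ = 15 → P; lat ⌊163.31802/10⌋ = 16 → Q.
Square: lon ⌊12.43680/2⌋ = 6; lat ⌊3.31802/1⌋ = 3.
Subsquare: lon ⌊0.43680/0.0833333⌋ = 5 → f; lat ⌊0.31802/0.0416667⌋ = 7 → h.
Extended square: lon ⌊0.02013/0.00833333⌋ = 2; lat ⌊0.02635/0.00416667⌋ = 6.

PQ63fh26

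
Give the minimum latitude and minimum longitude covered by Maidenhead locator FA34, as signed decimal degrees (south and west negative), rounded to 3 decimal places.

-86.000, -74.000

Field F=5, A=0: +5·20° lon, +0·10° lat → SW at lon -80°, lat -90°.
Square 3, 4: +3·2° lon, +4·1° lat → SW at lon -74°, lat -86°.
latitude -86.000, longitude -74.000.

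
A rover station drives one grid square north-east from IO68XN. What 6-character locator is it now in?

IO78ao

Longitude subsquare x = 23; +1 → 24, wraps to 0 = a, carry into square.
Longitude square 6; +1 → 7.
Latitude subsquare n = 13; +1 → 14 = o.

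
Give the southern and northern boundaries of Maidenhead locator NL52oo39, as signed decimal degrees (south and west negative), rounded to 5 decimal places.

22.62083, 22.62500

Field N=13, L=11: +13·20° lon, +11·10° lat → SW at lon 80°, lat 20°.
Square 5, 2: +5·2° lon, +2·1° lat → SW at lon 90°, lat 22°.
Subsquare o=14, o=14: +14·0.0833333° lon, +14·0.0416667° lat → SW at lon 91.1667°, lat 22.5833°.
Extended square 3, 9: +3·0.00833333° lon, +9·0.00416667° lat → SW at lon 91.1917°, lat 22.6208°.
Cell spans 0.00833333° lon × 0.00416667° lat.
south 22.62083, north 22.62500.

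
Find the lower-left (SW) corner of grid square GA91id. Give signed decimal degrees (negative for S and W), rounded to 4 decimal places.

-88.8750, -41.3333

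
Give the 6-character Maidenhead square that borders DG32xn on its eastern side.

Longitude subsquare x = 23; +1 → 24, wraps to 0 = a, carry into square.
Longitude square 3; +1 → 4.
The latitude characters are unchanged.

DG42an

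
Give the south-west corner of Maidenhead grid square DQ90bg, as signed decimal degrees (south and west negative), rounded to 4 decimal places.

70.2500, -101.9167

Field D=3, Q=16: +3·20° lon, +16·10° lat → SW at lon -120°, lat 70°.
Square 9, 0: +9·2° lon, +0·1° lat → SW at lon -102°, lat 70°.
Subsquare b=1, g=6: +1·0.0833333° lon, +6·0.0416667° lat → SW at lon -101.917°, lat 70.25°.
latitude 70.2500, longitude -101.9167.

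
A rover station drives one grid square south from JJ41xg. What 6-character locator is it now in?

JJ41xf

Latitude subsquare g = 6; −1 → 5 = f.
The longitude characters are unchanged.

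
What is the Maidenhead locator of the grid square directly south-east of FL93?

Longitude square 9; +1 → 10, wraps to 0, carry into field.
Longitude field F = 5; +1 → 6 = G.
Latitude square 3; −1 → 2.

GL02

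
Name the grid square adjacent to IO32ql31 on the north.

Latitude extended square 1; +1 → 2.
The longitude characters are unchanged.

IO32ql32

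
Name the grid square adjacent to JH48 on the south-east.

Longitude square 4; +1 → 5.
Latitude square 8; −1 → 7.

JH57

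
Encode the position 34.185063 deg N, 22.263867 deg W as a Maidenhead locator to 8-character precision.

HM84ue84

Add 180° to longitude and 90° to latitude: 157.73613, 124.18506.
Field (20°×10°, letters A–R): 157.73613/20 → 7 → H, 124.18506/10 → 12 → M; chars HM.
Square (2°×1°, digits 0–9): 17.73613/2 → 8, 4.18506/1 → 4; chars 84.
Subsquare (5′×2.5′, letters a–x): 1.73613/0.0833333 → 20 → u, 0.18506/0.0416667 → 4 → e; chars ue.
Extended square (30″×15″, digits 0–9): 0.06947/0.00833333 → 8, 0.01840/0.00416667 → 4; chars 84.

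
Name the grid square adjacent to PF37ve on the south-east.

Longitude subsquare v = 21; +1 → 22 = w.
Latitude subsquare e = 4; −1 → 3 = d.

PF37wd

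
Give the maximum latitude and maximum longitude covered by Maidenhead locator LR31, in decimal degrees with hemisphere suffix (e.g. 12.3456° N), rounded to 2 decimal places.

82.00° N, 48.00° E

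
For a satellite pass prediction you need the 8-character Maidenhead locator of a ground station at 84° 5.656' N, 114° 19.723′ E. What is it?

Shift to the Maidenhead origin (180°W, 90°S): lon 294.32872, lat 174.09427.
Field: 294.32872/20 → 14 → O, 174.09427/10 → 17 → R; chars OR.
Square: 14.32872/2 → 7, 4.09427/1 → 4; chars 74.
Subsquare: 0.32872/0.0833333 → 3 → d, 0.09427/0.0416667 → 2 → c; chars dc.
Extended square: 0.07872/0.00833333 → 9, 0.01093/0.00416667 → 2; chars 92.

OR74dc92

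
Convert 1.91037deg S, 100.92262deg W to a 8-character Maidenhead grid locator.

Offset from 180°W / 90°S: lon 79.07738°, lat 88.08963°.
Field: 79.07738/20 → 3 → D, 88.08963/10 → 8 → I; chars DI.
Square: 19.07738/2 → 9, 8.08963/1 → 8; chars 98.
Subsquare: 1.07738/0.0833333 → 12 → m, 0.08963/0.0416667 → 2 → c; chars mc.
Extended square: 0.07738/0.00833333 → 9, 0.00630/0.00416667 → 1; chars 91.

DI98mc91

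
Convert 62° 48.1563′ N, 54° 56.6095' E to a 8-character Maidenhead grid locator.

Offset from 180°W / 90°S: lon 234.94349°, lat 152.80260°.
Field: 234.94349/20 → 11 → L, 152.80260/10 → 15 → P; chars LP.
Square: 14.94349/2 → 7, 2.80260/1 → 2; chars 72.
Subsquare: 0.94349/0.0833333 → 11 → l, 0.80260/0.0416667 → 19 → t; chars lt.
Extended square: 0.02682/0.00833333 → 3, 0.01094/0.00416667 → 2; chars 32.

LP72lt32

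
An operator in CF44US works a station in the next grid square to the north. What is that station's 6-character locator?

CF44ut

Latitude subsquare s = 18; +1 → 19 = t.
The longitude characters are unchanged.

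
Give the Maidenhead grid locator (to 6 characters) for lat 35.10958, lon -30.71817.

HM45pc

Offset from 180°W / 90°S: lon 149.2818°, lat 125.1096°.
Field: 149.2818/20 → 7 → H, 125.1096/10 → 12 → M; chars HM.
Square: 9.2818/2 → 4, 5.1096/1 → 5; chars 45.
Subsquare: 1.2818/0.0833333 → 15 → p, 0.1096/0.0416667 → 2 → c; chars pc.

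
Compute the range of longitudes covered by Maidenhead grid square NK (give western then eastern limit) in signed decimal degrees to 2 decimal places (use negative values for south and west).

80.00, 100.00

Field N=13, K=10: +13·20° lon, +10·10° lat → SW at lon 80°, lat 10°.
Cell spans 20° lon × 10° lat.
west 80.00, east 100.00.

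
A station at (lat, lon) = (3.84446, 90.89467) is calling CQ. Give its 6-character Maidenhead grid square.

Add 180° to longitude and 90° to latitude: 270.8947, 93.8445.
Field: 270.8947/20 → 13 → N, 93.8445/10 → 9 → J; chars NJ.
Square: 10.8947/2 → 5, 3.8445/1 → 3; chars 53.
Subsquare: 0.8947/0.0833333 → 10 → k, 0.8445/0.0416667 → 20 → u; chars ku.

NJ53ku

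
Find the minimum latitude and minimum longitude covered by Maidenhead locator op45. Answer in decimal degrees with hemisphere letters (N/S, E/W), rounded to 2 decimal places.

Field O=14, P=15: +14·20° lon, +15·10° lat → SW at lon 100°, lat 60°.
Square 4, 5: +4·2° lon, +5·1° lat → SW at lon 108°, lat 65°.
latitude 65.00° N, longitude 108.00° E.

65.00° N, 108.00° E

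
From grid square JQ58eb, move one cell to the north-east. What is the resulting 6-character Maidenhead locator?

JQ58fc

Longitude subsquare e = 4; +1 → 5 = f.
Latitude subsquare b = 1; +1 → 2 = c.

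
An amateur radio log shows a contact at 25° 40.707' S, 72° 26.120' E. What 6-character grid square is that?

MG64fh

Offset from 180°W / 90°S: lon 252.4353°, lat 64.3216°.
Field (20°×10°, letters A–R): lon ⌊252.4353/20⌋ = 12 → M; lat ⌊64.3216/10⌋ = 6 → G.
Square (2°×1°, digits 0–9): lon ⌊12.4353/2⌋ = 6; lat ⌊4.3216/1⌋ = 4.
Subsquare (5′×2.5′, letters a–x): lon ⌊0.4353/0.0833333⌋ = 5 → f; lat ⌊0.3216/0.0416667⌋ = 7 → h.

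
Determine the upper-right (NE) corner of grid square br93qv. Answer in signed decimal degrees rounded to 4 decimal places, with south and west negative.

Field B=1, R=17: +1·20° lon, +17·10° lat → SW at lon -160°, lat 80°.
Square 9, 3: +9·2° lon, +3·1° lat → SW at lon -142°, lat 83°.
Subsquare q=16, v=21: +16·0.0833333° lon, +21·0.0416667° lat → SW at lon -140.667°, lat 83.875°.
Cell spans 0.0833333° lon × 0.0416667° lat. NE corner is SW corner plus one full cell.
latitude 83.9167, longitude -140.5833.

83.9167, -140.5833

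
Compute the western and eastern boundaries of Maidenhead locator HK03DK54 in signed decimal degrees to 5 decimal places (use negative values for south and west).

-39.70833, -39.70000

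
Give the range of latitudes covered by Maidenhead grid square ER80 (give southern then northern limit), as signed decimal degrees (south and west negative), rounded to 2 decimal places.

80.00, 81.00

Field E=4, R=17: +4·20° lon, +17·10° lat → SW at lon -100°, lat 80°.
Square 8, 0: +8·2° lon, +0·1° lat → SW at lon -84°, lat 80°.
Cell spans 2° lon × 1° lat.
south 80.00, north 81.00.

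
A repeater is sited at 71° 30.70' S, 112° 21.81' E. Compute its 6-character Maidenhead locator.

Offset from 180°W / 90°S: lon 292.3635°, lat 18.4883°.
Field (20°×10°, letters A–R): lon ⌊292.3635/20⌋ = 14 → O; lat ⌊18.4883/10⌋ = 1 → B.
Square (2°×1°, digits 0–9): lon ⌊12.3635/2⌋ = 6; lat ⌊8.4883/1⌋ = 8.
Subsquare (5′×2.5′, letters a–x): lon ⌊0.3635/0.0833333⌋ = 4 → e; lat ⌊0.4883/0.0416667⌋ = 11 → l.

OB68el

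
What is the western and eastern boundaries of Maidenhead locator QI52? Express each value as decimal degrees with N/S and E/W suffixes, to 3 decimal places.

150.000° E, 152.000° E

Field Q=16, I=8: +16·20° lon, +8·10° lat → SW at lon 140°, lat -10°.
Square 5, 2: +5·2° lon, +2·1° lat → SW at lon 150°, lat -8°.
Cell spans 2° lon × 1° lat.
west 150.000° E, east 152.000° E.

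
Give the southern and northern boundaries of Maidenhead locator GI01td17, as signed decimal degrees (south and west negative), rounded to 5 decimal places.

-8.84583, -8.84167

Field G=6, I=8: +6·20° lon, +8·10° lat → SW at lon -60°, lat -10°.
Square 0, 1: +0·2° lon, +1·1° lat → SW at lon -60°, lat -9°.
Subsquare t=19, d=3: +19·0.0833333° lon, +3·0.0416667° lat → SW at lon -58.4167°, lat -8.875°.
Extended square 1, 7: +1·0.00833333° lon, +7·0.00416667° lat → SW at lon -58.4083°, lat -8.84583°.
Cell spans 0.00833333° lon × 0.00416667° lat.
south -8.84583, north -8.84167.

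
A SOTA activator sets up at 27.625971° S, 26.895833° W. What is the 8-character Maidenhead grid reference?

HG62ni29

Offset from 180°W / 90°S: lon 153.10417°, lat 62.37403°.
Field: lon ⌊153.10417/20⌋ = 7 → H; lat ⌊62.37403/10⌋ = 6 → G.
Square: lon ⌊13.10417/2⌋ = 6; lat ⌊2.37403/1⌋ = 2.
Subsquare: lon ⌊1.10417/0.0833333⌋ = 13 → n; lat ⌊0.37403/0.0416667⌋ = 8 → i.
Extended square: lon ⌊0.02083/0.00833333⌋ = 2; lat ⌊0.04070/0.00416667⌋ = 9.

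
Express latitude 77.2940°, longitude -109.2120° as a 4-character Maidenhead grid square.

DQ57

Offset from 180°W / 90°S: lon 70.79°, lat 167.29°.
Field: lon ⌊70.79/20⌋ = 3 → D; lat ⌊167.29/10⌋ = 16 → Q.
Square: lon ⌊10.79/2⌋ = 5; lat ⌊7.29/1⌋ = 7.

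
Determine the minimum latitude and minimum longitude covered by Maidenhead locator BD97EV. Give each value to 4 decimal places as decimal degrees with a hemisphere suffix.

52.1250° S, 141.6667° W

Field B=1, D=3: +1·20° lon, +3·10° lat → SW at lon -160°, lat -60°.
Square 9, 7: +9·2° lon, +7·1° lat → SW at lon -142°, lat -53°.
Subsquare e=4, v=21: +4·0.0833333° lon, +21·0.0416667° lat → SW at lon -141.667°, lat -52.125°.
latitude 52.1250° S, longitude 141.6667° W.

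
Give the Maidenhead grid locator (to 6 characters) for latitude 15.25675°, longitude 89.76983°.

NK45vg

Shift to the Maidenhead origin (180°W, 90°S): lon 269.7698, lat 105.2567.
Field: 269.7698/20 → 13 → N, 105.2567/10 → 10 → K; chars NK.
Square: 9.7698/2 → 4, 5.2567/1 → 5; chars 45.
Subsquare: 1.7698/0.0833333 → 21 → v, 0.2567/0.0416667 → 6 → g; chars vg.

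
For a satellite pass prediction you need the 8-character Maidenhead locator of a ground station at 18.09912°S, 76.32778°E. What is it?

MH81dv96

Shift to the Maidenhead origin (180°W, 90°S): lon 256.32778, lat 71.90088.
Field: lon ⌊256.32778/20⌋ = 12 → M; lat ⌊71.90088/10⌋ = 7 → H.
Square: lon ⌊16.32778/2⌋ = 8; lat ⌊1.90088/1⌋ = 1.
Subsquare: lon ⌊0.32778/0.0833333⌋ = 3 → d; lat ⌊0.90088/0.0416667⌋ = 21 → v.
Extended square: lon ⌊0.07778/0.00833333⌋ = 9; lat ⌊0.02588/0.00416667⌋ = 6.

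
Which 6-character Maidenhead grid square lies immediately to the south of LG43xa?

Latitude subsquare a = 0; −1 → -1, wraps to 23 = x, carry into square.
Latitude square 3; −1 → 2.
The longitude characters are unchanged.

LG42xx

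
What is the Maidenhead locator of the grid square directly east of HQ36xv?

HQ46av

Longitude subsquare x = 23; +1 → 24, wraps to 0 = a, carry into square.
Longitude square 3; +1 → 4.
The latitude characters are unchanged.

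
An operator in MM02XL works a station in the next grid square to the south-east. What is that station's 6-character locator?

MM12ak

Longitude subsquare x = 23; +1 → 24, wraps to 0 = a, carry into square.
Longitude square 0; +1 → 1.
Latitude subsquare l = 11; −1 → 10 = k.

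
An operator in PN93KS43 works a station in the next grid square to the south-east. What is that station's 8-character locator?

PN93ks52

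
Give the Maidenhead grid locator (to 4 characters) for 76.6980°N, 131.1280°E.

Add 180° to longitude and 90° to latitude: 311.13, 166.70.
Field (20°×10°, letters A–R): lon ⌊311.13/20⌋ = 15 → P; lat ⌊166.70/10⌋ = 16 → Q.
Square (2°×1°, digits 0–9): lon ⌊11.13/2⌋ = 5; lat ⌊6.70/1⌋ = 6.

PQ56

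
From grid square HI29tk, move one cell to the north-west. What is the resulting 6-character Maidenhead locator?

HI29sl

Longitude subsquare t = 19; −1 → 18 = s.
Latitude subsquare k = 10; +1 → 11 = l.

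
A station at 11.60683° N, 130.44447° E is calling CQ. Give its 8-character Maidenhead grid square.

Offset from 180°W / 90°S: lon 310.44447°, lat 101.60683°.
Field (20°×10°, letters A–R): lon ⌊310.44447/20⌋ = 15 → P; lat ⌊101.60683/10⌋ = 10 → K.
Square (2°×1°, digits 0–9): lon ⌊10.44447/2⌋ = 5; lat ⌊1.60683/1⌋ = 1.
Subsquare (5′×2.5′, letters a–x): lon ⌊0.44447/0.0833333⌋ = 5 → f; lat ⌊0.60683/0.0416667⌋ = 14 → o.
Extended square (30″×15″, digits 0–9): lon ⌊0.02780/0.00833333⌋ = 3; lat ⌊0.02350/0.00416667⌋ = 5.

PK51fo35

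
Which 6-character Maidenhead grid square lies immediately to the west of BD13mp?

BD13lp

Longitude subsquare m = 12; −1 → 11 = l.
The latitude characters are unchanged.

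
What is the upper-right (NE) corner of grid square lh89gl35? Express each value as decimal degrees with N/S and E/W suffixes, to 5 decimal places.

10.51667° S, 56.53333° E

Field L=11, H=7: +11·20° lon, +7·10° lat → SW at lon 40°, lat -20°.
Square 8, 9: +8·2° lon, +9·1° lat → SW at lon 56°, lat -11°.
Subsquare g=6, l=11: +6·0.0833333° lon, +11·0.0416667° lat → SW at lon 56.5°, lat -10.5417°.
Extended square 3, 5: +3·0.00833333° lon, +5·0.00416667° lat → SW at lon 56.525°, lat -10.5208°.
Cell spans 0.00833333° lon × 0.00416667° lat. NE corner is SW corner plus one full cell.
latitude 10.51667° S, longitude 56.53333° E.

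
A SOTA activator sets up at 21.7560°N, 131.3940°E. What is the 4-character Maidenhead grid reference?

Offset from 180°W / 90°S: lon 311.39°, lat 111.76°.
Field (20°×10°, letters A–R): lon ⌊311.39/20⌋ = 15 → P; lat ⌊111.76/10⌋ = 11 → L.
Square (2°×1°, digits 0–9): lon ⌊11.39/2⌋ = 5; lat ⌊1.76/1⌋ = 1.

PL51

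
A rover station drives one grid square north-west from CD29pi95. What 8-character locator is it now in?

CD29pi86

Longitude extended square 9; −1 → 8.
Latitude extended square 5; +1 → 6.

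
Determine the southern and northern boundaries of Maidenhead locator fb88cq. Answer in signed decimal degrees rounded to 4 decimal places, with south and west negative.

-71.3333, -71.2917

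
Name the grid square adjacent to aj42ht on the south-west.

Longitude subsquare h = 7; −1 → 6 = g.
Latitude subsquare t = 19; −1 → 18 = s.

AJ42gs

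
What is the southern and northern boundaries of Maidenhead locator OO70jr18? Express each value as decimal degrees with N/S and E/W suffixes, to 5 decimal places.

50.74167° N, 50.74583° N

Field O=14, O=14: +14·20° lon, +14·10° lat → SW at lon 100°, lat 50°.
Square 7, 0: +7·2° lon, +0·1° lat → SW at lon 114°, lat 50°.
Subsquare j=9, r=17: +9·0.0833333° lon, +17·0.0416667° lat → SW at lon 114.75°, lat 50.7083°.
Extended square 1, 8: +1·0.00833333° lon, +8·0.00416667° lat → SW at lon 114.758°, lat 50.7417°.
Cell spans 0.00833333° lon × 0.00416667° lat.
south 50.74167° N, north 50.74583° N.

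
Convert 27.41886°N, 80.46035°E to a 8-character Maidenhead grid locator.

Offset from 180°W / 90°S: lon 260.46035°, lat 117.41886°.
Field: lon ⌊260.46035/20⌋ = 13 → N; lat ⌊117.41886/10⌋ = 11 → L.
Square: lon ⌊0.46035/2⌋ = 0; lat ⌊7.41886/1⌋ = 7.
Subsquare: lon ⌊0.46035/0.0833333⌋ = 5 → f; lat ⌊0.41886/0.0416667⌋ = 10 → k.
Extended square: lon ⌊0.04368/0.00833333⌋ = 5; lat ⌊0.00219/0.00416667⌋ = 0.

NL07fk50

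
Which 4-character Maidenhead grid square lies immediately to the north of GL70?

Latitude square 0; +1 → 1.
The longitude characters are unchanged.

GL71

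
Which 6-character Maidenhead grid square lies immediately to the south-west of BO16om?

BO16nl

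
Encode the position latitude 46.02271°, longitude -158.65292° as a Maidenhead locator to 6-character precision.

BN06qa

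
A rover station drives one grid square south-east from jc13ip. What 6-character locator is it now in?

JC13jo

Longitude subsquare i = 8; +1 → 9 = j.
Latitude subsquare p = 15; −1 → 14 = o.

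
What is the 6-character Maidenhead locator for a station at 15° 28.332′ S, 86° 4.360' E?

Shift to the Maidenhead origin (180°W, 90°S): lon 266.0727, lat 74.5278.
Field (20°×10°, letters A–R): lon ⌊266.0727/20⌋ = 13 → N; lat ⌊74.5278/10⌋ = 7 → H.
Square (2°×1°, digits 0–9): lon ⌊6.0727/2⌋ = 3; lat ⌊4.5278/1⌋ = 4.
Subsquare (5′×2.5′, letters a–x): lon ⌊0.0727/0.0833333⌋ = 0 → a; lat ⌊0.5278/0.0416667⌋ = 12 → m.

NH34am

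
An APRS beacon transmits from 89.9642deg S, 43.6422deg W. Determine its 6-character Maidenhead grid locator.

GA80ea

Offset from 180°W / 90°S: lon 136.3578°, lat 0.0358°.
Field: lon ⌊136.3578/20⌋ = 6 → G; lat ⌊0.0358/10⌋ = 0 → A.
Square: lon ⌊16.3578/2⌋ = 8; lat ⌊0.0358/1⌋ = 0.
Subsquare: lon ⌊0.3578/0.0833333⌋ = 4 → e; lat ⌊0.0358/0.0416667⌋ = 0 → a.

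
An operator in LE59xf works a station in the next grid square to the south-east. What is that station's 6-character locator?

Longitude subsquare x = 23; +1 → 24, wraps to 0 = a, carry into square.
Longitude square 5; +1 → 6.
Latitude subsquare f = 5; −1 → 4 = e.

LE69ae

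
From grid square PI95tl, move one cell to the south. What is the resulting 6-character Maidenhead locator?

PI95tk

Latitude subsquare l = 11; −1 → 10 = k.
The longitude characters are unchanged.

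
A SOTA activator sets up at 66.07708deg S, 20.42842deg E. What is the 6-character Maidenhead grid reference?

KC03fw

Offset from 180°W / 90°S: lon 200.4284°, lat 23.9229°.
Field: 200.4284/20 → 10 → K, 23.9229/10 → 2 → C; chars KC.
Square: 0.4284/2 → 0, 3.9229/1 → 3; chars 03.
Subsquare: 0.4284/0.0833333 → 5 → f, 0.9229/0.0416667 → 22 → w; chars fw.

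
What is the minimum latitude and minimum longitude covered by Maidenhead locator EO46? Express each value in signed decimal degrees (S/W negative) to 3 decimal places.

56.000, -92.000

Field E=4, O=14: +4·20° lon, +14·10° lat → SW at lon -100°, lat 50°.
Square 4, 6: +4·2° lon, +6·1° lat → SW at lon -92°, lat 56°.
latitude 56.000, longitude -92.000.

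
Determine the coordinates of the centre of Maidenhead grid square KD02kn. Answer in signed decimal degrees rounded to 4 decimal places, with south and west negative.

-57.4375, 20.8750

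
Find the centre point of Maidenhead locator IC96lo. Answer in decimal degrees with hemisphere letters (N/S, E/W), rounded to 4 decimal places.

Field I=8, C=2: +8·20° lon, +2·10° lat → SW at lon -20°, lat -70°.
Square 9, 6: +9·2° lon, +6·1° lat → SW at lon -2°, lat -64°.
Subsquare l=11, o=14: +11·0.0833333° lon, +14·0.0416667° lat → SW at lon -1.08333°, lat -63.4167°.
Cell spans 0.0833333° lon × 0.0416667° lat. Centre is SW corner plus half of each.
latitude 63.3958° S, longitude 1.0417° W.

63.3958° S, 1.0417° W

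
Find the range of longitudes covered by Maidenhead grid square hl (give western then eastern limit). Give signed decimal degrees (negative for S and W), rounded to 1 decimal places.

-40.0, -20.0

Field H=7, L=11: +7·20° lon, +11·10° lat → SW at lon -40°, lat 20°.
Cell spans 20° lon × 10° lat.
west -40.0, east -20.0.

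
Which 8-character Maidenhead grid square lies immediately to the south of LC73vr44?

Latitude extended square 4; −1 → 3.
The longitude characters are unchanged.

LC73vr43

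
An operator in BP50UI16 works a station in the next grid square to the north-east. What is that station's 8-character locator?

Longitude extended square 1; +1 → 2.
Latitude extended square 6; +1 → 7.

BP50ui27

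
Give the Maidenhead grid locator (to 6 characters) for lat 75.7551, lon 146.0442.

QQ35as

Add 180° to longitude and 90° to latitude: 326.0442, 165.7551.
Field (20°×10°, letters A–R): 326.0442/20 → 16 → Q, 165.7551/10 → 16 → Q; chars QQ.
Square (2°×1°, digits 0–9): 6.0442/2 → 3, 5.7551/1 → 5; chars 35.
Subsquare (5′×2.5′, letters a–x): 0.0442/0.0833333 → 0 → a, 0.7551/0.0416667 → 18 → s; chars as.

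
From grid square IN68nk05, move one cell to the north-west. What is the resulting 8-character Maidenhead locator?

Longitude extended square 0; −1 → -1, wraps to 9, carry into subsquare.
Longitude subsquare n = 13; −1 → 12 = m.
Latitude extended square 5; +1 → 6.

IN68mk96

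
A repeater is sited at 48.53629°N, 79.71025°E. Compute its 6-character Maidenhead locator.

Offset from 180°W / 90°S: lon 259.7102°, lat 138.5363°.
Field: 259.7102/20 → 12 → M, 138.5363/10 → 13 → N; chars MN.
Square: 19.7102/2 → 9, 8.5363/1 → 8; chars 98.
Subsquare: 1.7102/0.0833333 → 20 → u, 0.5363/0.0416667 → 12 → m; chars um.

MN98um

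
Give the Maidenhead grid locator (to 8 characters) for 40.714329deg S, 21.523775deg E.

KE09sg28

Offset from 180°W / 90°S: lon 201.52378°, lat 49.28567°.
Field: 201.52378/20 → 10 → K, 49.28567/10 → 4 → E; chars KE.
Square: 1.52378/2 → 0, 9.28567/1 → 9; chars 09.
Subsquare: 1.52378/0.0833333 → 18 → s, 0.28567/0.0416667 → 6 → g; chars sg.
Extended square: 0.02378/0.00833333 → 2, 0.03567/0.00416667 → 8; chars 28.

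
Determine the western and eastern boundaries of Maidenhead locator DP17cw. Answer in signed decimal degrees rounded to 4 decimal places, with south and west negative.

Field D=3, P=15: +3·20° lon, +15·10° lat → SW at lon -120°, lat 60°.
Square 1, 7: +1·2° lon, +7·1° lat → SW at lon -118°, lat 67°.
Subsquare c=2, w=22: +2·0.0833333° lon, +22·0.0416667° lat → SW at lon -117.833°, lat 67.9167°.
Cell spans 0.0833333° lon × 0.0416667° lat.
west -117.8333, east -117.7500.

-117.8333, -117.7500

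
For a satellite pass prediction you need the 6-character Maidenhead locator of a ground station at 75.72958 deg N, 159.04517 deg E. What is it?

QQ95mr

Add 180° to longitude and 90° to latitude: 339.0452, 165.7296.
Field (20°×10°, letters A–R): 339.0452/20 → 16 → Q, 165.7296/10 → 16 → Q; chars QQ.
Square (2°×1°, digits 0–9): 19.0452/2 → 9, 5.7296/1 → 5; chars 95.
Subsquare (5′×2.5′, letters a–x): 1.0452/0.0833333 → 12 → m, 0.7296/0.0416667 → 17 → r; chars mr.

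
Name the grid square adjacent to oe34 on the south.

OE33

Latitude square 4; −1 → 3.
The longitude characters are unchanged.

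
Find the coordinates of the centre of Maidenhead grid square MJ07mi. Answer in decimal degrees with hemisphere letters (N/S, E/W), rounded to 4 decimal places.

7.3542° N, 61.0417° E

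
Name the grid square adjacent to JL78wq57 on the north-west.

JL78wq48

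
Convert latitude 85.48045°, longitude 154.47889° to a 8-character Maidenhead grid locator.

QR75fl75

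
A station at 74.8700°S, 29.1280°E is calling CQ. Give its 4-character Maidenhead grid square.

Offset from 180°W / 90°S: lon 209.13°, lat 15.13°.
Field (20°×10°, letters A–R): lon ⌊209.13/20⌋ = 10 → K; lat ⌊15.13/10⌋ = 1 → B.
Square (2°×1°, digits 0–9): lon ⌊9.13/2⌋ = 4; lat ⌊5.13/1⌋ = 5.

KB45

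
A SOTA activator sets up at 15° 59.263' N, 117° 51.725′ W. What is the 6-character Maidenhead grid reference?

DK15bx

Add 180° to longitude and 90° to latitude: 62.1379, 105.9877.
Field: 62.1379/20 → 3 → D, 105.9877/10 → 10 → K; chars DK.
Square: 2.1379/2 → 1, 5.9877/1 → 5; chars 15.
Subsquare: 0.1379/0.0833333 → 1 → b, 0.9877/0.0416667 → 23 → x; chars bx.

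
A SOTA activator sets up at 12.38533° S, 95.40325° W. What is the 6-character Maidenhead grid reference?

EH27ho

Offset from 180°W / 90°S: lon 84.5968°, lat 77.6147°.
Field: lon ⌊84.5968/20⌋ = 4 → E; lat ⌊77.6147/10⌋ = 7 → H.
Square: lon ⌊4.5968/2⌋ = 2; lat ⌊7.6147/1⌋ = 7.
Subsquare: lon ⌊0.5968/0.0833333⌋ = 7 → h; lat ⌊0.6147/0.0416667⌋ = 14 → o.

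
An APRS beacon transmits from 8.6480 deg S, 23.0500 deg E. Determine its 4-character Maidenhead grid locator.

Offset from 180°W / 90°S: lon 203.05°, lat 81.35°.
Field (20°×10°, letters A–R): lon ⌊203.05/20⌋ = 10 → K; lat ⌊81.35/10⌋ = 8 → I.
Square (2°×1°, digits 0–9): lon ⌊3.05/2⌋ = 1; lat ⌊1.35/1⌋ = 1.

KI11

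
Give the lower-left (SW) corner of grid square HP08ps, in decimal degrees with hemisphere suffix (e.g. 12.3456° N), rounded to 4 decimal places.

Field H=7, P=15: +7·20° lon, +15·10° lat → SW at lon -40°, lat 60°.
Square 0, 8: +0·2° lon, +8·1° lat → SW at lon -40°, lat 68°.
Subsquare p=15, s=18: +15·0.0833333° lon, +18·0.0416667° lat → SW at lon -38.75°, lat 68.75°.
latitude 68.7500° N, longitude 38.7500° W.

68.7500° N, 38.7500° W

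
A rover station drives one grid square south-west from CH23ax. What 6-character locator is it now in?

CH13xw

Longitude subsquare a = 0; −1 → -1, wraps to 23 = x, carry into square.
Longitude square 2; −1 → 1.
Latitude subsquare x = 23; −1 → 22 = w.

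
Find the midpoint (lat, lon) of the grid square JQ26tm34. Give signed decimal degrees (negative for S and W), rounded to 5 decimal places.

76.51875, 5.61250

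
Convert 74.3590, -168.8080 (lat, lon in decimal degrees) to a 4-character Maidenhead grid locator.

AQ54

Add 180° to longitude and 90° to latitude: 11.19, 164.36.
Field: 11.19/20 → 0 → A, 164.36/10 → 16 → Q; chars AQ.
Square: 11.19/2 → 5, 4.36/1 → 4; chars 54.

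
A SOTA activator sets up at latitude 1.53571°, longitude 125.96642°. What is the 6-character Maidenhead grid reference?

PJ21xm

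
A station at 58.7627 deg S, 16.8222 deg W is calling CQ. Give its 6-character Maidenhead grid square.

Add 180° to longitude and 90° to latitude: 163.1778, 31.2373.
Field: lon ⌊163.1778/20⌋ = 8 → I; lat ⌊31.2373/10⌋ = 3 → D.
Square: lon ⌊3.1778/2⌋ = 1; lat ⌊1.2373/1⌋ = 1.
Subsquare: lon ⌊1.1778/0.0833333⌋ = 14 → o; lat ⌊0.2373/0.0416667⌋ = 5 → f.

ID11of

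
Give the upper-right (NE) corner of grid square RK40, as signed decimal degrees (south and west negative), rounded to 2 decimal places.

11.00, 170.00

Field R=17, K=10: +17·20° lon, +10·10° lat → SW at lon 160°, lat 10°.
Square 4, 0: +4·2° lon, +0·1° lat → SW at lon 168°, lat 10°.
Cell spans 2° lon × 1° lat. NE corner is SW corner plus one full cell.
latitude 11.00, longitude 170.00.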